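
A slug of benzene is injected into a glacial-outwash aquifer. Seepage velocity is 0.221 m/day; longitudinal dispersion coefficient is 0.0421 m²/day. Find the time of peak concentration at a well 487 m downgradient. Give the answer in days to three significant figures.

2200 days

For the 1D instantaneous-source solution, setting ∂C/∂t = 0 at fixed x gives v²t² + 2Dt − x² = 0, so t = (√(D² + v²x²) − D)/v².
√(D² + v²x²) = √(0.0421² + 0.221² × 487²) = 107.6; v² = 0.048841.
t = (107.6 − 0.0421)/0.048841 = 2200 days (vs. the pure-advection estimate x/v = 2200 d).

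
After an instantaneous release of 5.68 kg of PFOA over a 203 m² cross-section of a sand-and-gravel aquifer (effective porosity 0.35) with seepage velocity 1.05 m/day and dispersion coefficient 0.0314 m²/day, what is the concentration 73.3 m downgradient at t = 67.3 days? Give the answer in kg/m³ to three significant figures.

0.00682 kg/m³

For an instantaneous plane source, C(x,t) = M/(n_e·A·√(4πDt)) · exp(−(x−vt)²/(4Dt)), with n_e·A the pore (flow) area.
Plume center vt = 1.05 × 67.3 = 70.665 m, so the well at 73.3 m is 2.635 m downgradient of the peak.
√(4πDt) = 5.153 m, giving peak height M/(n_e·A·√(4πDt)) = 5.68/(0.35 × 203 × 5.153) = 0.01551 kg/m³.
(x−vt)²/(4Dt) = (2.635)²/(4 × 0.0314 × 67.3) = 0.8214; exp(−0.8214) = 0.4398.
C = 0.01551 × 0.4398 = 0.00682 kg/m³.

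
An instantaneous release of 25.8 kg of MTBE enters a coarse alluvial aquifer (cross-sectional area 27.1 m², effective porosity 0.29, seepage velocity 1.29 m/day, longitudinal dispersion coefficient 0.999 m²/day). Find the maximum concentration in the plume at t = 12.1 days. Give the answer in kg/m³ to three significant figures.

The peak of an instantaneous 1D plume sits at x = vt; there the Gaussian factor is 1 and C_max = M/(n_e·A·√(4πDt)), where n_e·A is the pore area the mass is dissolved in.
√(4πDt) = √(4π × 0.999 × 12.1) = 12.32 m, so C_max = 25.8/(0.29 × 27.1 × 12.32) = 0.266 kg/m³.

0.266 kg/m³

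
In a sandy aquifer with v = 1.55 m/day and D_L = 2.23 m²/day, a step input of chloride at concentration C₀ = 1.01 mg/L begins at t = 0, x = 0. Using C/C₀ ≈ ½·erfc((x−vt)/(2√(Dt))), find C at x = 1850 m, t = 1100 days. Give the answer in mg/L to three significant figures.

0.0194 mg/L

For a continuous step input, C/C₀ ≈ ½·erfc((x−vt)/(2√(Dt))).
vt = 1.55 × 1100 = 1705 m and 2√(Dt) = 2√(2.23 × 1100) = 99.06 m.
Argument (x−vt)/(2√(Dt)) = (1850 − 1705)/99.06 = 1.464; ½·erfc(1.464) = 0.01921.
C = 1.01 × 0.01921 = 0.0194 mg/L.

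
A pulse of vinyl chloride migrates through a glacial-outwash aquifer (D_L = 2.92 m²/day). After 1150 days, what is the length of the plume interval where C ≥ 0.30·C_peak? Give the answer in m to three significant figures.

The plume is Gaussian with σ = √(2Dt) = √(2 × 2.92 × 1150) = 81.95 m.
C/C_peak = exp(−Δx²/(2σ²)) = 0.30 ⇒ Δx = σ·√(−2 ln 0.30) = 81.95 × 1.552 = 127.2 m.
Width = 2Δx = 254 m.

254 m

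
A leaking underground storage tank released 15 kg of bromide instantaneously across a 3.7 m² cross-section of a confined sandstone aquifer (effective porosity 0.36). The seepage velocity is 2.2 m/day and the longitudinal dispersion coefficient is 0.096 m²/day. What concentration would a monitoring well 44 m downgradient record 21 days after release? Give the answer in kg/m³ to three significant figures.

For an instantaneous plane source, C(x,t) = M/(n_e·A·√(4πDt)) · exp(−(x−vt)²/(4Dt)), with n_e·A the pore (flow) area.
Plume center vt = 2.2 × 21 = 46.2 m, so the well at 44 m is 2.2 m upgradient of the peak.
√(4πDt) = 5.033 m, giving peak height M/(n_e·A·√(4πDt)) = 15/(0.36 × 3.7 × 5.033) = 2.237 kg/m³.
(x−vt)²/(4Dt) = (-2.2)²/(4 × 0.096 × 21) = 0.6002; exp(−0.6002) = 0.5487.
C = 2.237 × 0.5487 = 1.23 kg/m³.

1.23 kg/m³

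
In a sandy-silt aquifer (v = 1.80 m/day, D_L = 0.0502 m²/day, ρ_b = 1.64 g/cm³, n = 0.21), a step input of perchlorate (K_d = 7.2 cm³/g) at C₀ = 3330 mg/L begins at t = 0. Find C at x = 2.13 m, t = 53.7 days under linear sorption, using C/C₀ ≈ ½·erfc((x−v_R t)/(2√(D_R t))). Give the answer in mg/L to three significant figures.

251 mg/L

Retardation factor R = 1 + ρ_b·K_d/n = 1 + 1.64 × 7.2/0.21 = 57.23.
Sorption retards both mechanisms: v_R = v/R = 0.03145 m/day, D_R = D/R = 0.0008772 m²/day.
v_R·t = 0.03145 × 53.7 = 1.688865 m; 2√(D_R t) = 0.4341 m; argument = (2.13 − 1.688865)/0.4341 = 1.016.
C = C₀ × ½·erfc(1.016) = 3330 × 0.07538 = 251 mg/L.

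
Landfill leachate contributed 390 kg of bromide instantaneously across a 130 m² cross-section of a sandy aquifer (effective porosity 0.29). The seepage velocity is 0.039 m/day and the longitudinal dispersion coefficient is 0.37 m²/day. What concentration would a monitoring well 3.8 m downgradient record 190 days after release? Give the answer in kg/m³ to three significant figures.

0.332 kg/m³

For an instantaneous plane source, C(x,t) = M/(n_e·A·√(4πDt)) · exp(−(x−vt)²/(4Dt)), with n_e·A the pore (flow) area.
Plume center vt = 0.039 × 190 = 7.41 m, so the well at 3.8 m is 3.61 m upgradient of the peak.
√(4πDt) = 29.72 m, giving peak height M/(n_e·A·√(4πDt)) = 390/(0.29 × 130 × 29.72) = 0.3481 kg/m³.
(x−vt)²/(4Dt) = (-3.61)²/(4 × 0.37 × 190) = 0.04634; exp(−0.04634) = 0.9547.
C = 0.3481 × 0.9547 = 0.332 kg/m³.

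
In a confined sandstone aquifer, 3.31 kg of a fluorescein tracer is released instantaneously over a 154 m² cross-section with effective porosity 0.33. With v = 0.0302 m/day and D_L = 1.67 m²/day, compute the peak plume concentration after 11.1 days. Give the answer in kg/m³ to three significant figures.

0.00427 kg/m³

The peak of an instantaneous 1D plume sits at x = vt; there the Gaussian factor is 1 and C_max = M/(n_e·A·√(4πDt)), where n_e·A is the pore area the mass is dissolved in.
√(4πDt) = √(4π × 1.67 × 11.1) = 15.26 m, so C_max = 3.31/(0.33 × 154 × 15.26) = 0.00427 kg/m³.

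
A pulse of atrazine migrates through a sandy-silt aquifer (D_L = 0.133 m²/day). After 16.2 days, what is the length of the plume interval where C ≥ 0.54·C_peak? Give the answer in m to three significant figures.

4.61 m

The plume is Gaussian with σ = √(2Dt) = √(2 × 0.133 × 16.2) = 2.076 m.
C/C_peak = exp(−Δx²/(2σ²)) = 0.54 ⇒ Δx = σ·√(−2 ln 0.54) = 2.076 × 1.110 = 2.304 m.
Width = 2Δx = 4.61 m.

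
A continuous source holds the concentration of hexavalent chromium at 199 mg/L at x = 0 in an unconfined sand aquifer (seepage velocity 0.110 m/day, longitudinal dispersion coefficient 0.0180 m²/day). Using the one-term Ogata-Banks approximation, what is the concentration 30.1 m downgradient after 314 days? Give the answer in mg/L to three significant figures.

180 mg/L

For a continuous step input, C/C₀ ≈ ½·erfc((x−vt)/(2√(Dt))).
vt = 0.110 × 314 = 34.54 m and 2√(Dt) = 2√(0.0180 × 314) = 4.755 m.
Argument (x−vt)/(2√(Dt)) = (30.1 − 34.54)/4.755 = -0.9338; ½·erfc(-0.9338) = 0.9067.
C = 199 × 0.9067 = 180 mg/L.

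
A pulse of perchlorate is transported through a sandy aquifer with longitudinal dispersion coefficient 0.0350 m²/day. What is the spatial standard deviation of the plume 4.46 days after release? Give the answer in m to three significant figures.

Dispersive spreading gives a Gaussian with σ² = 2Dt; advection only shifts the center.
σ = √(2 × 0.0350 × 4.46) = 0.559 m.

0.559 m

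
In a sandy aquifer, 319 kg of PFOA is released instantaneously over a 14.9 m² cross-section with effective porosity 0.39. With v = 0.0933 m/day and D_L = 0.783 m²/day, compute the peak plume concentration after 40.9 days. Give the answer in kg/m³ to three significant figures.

2.74 kg/m³

The peak of an instantaneous 1D plume sits at x = vt; there the Gaussian factor is 1 and C_max = M/(n_e·A·√(4πDt)), where n_e·A is the pore area the mass is dissolved in.
√(4πDt) = √(4π × 0.783 × 40.9) = 20.06 m, so C_max = 319/(0.39 × 14.9 × 20.06) = 2.74 kg/m³.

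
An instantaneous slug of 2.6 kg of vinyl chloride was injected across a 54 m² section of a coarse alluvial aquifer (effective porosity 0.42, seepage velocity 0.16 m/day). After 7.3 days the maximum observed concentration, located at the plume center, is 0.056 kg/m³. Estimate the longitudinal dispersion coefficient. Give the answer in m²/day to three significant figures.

At the plume center C_max = M/(n_e·A·√(4πDt)), so D = M²/(4πt·(n_e·A·C_max)²).
n_e·A·C_max = 0.42 × 54 × 0.056 = 1.270 kg/m.
D = 2.6²/(4π × 7.3 × 1.270²) = 0.0457 m²/day.

0.0457 m²/day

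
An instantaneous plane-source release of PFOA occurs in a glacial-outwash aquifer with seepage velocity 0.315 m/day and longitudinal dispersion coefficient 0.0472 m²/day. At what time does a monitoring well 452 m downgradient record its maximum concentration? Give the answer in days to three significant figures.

For the 1D instantaneous-source solution, setting ∂C/∂t = 0 at fixed x gives v²t² + 2Dt − x² = 0, so t = (√(D² + v²x²) − D)/v².
√(D² + v²x²) = √(0.0472² + 0.315² × 452²) = 142.4; v² = 0.099225.
t = (142.4 − 0.0472)/0.099225 = 1430 days (vs. the pure-advection estimate x/v = 1430 d).

1430 days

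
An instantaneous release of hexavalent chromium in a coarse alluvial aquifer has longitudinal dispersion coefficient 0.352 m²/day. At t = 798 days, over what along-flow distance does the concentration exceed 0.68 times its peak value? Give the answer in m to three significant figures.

41.6 m

The plume is Gaussian with σ = √(2Dt) = √(2 × 0.352 × 798) = 23.70 m.
C/C_peak = exp(−Δx²/(2σ²)) = 0.68 ⇒ Δx = σ·√(−2 ln 0.68) = 23.70 × 0.8783 = 20.82 m.
Width = 2Δx = 41.6 m.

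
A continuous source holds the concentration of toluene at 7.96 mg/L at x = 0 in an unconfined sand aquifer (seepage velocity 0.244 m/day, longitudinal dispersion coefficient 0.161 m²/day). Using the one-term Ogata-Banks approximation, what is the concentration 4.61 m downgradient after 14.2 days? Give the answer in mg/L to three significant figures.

For a continuous step input, C/C₀ ≈ ½·erfc((x−vt)/(2√(Dt))).
vt = 0.244 × 14.2 = 3.4648 m and 2√(Dt) = 2√(0.161 × 14.2) = 3.024 m.
Argument (x−vt)/(2√(Dt)) = (4.61 − 3.4648)/3.024 = 0.3787; ½·erfc(0.3787) = 0.2961.
C = 7.96 × 0.2961 = 2.36 mg/L.

2.36 mg/L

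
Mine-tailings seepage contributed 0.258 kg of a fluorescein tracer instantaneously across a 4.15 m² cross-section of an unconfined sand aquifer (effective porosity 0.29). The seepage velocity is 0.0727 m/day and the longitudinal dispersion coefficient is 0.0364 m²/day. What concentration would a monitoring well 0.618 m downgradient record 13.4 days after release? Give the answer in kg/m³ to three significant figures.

For an instantaneous plane source, C(x,t) = M/(n_e·A·√(4πDt)) · exp(−(x−vt)²/(4Dt)), with n_e·A the pore (flow) area.
Plume center vt = 0.0727 × 13.4 = 0.97418 m, so the well at 0.618 m is 0.35618 m upgradient of the peak.
√(4πDt) = 2.476 m, giving peak height M/(n_e·A·√(4πDt)) = 0.258/(0.29 × 4.15 × 2.476) = 0.08658 kg/m³.
(x−vt)²/(4Dt) = (-0.35618)²/(4 × 0.0364 × 13.4) = 0.06502; exp(−0.06502) = 0.9370.
C = 0.08658 × 0.9370 = 0.0811 kg/m³.

0.0811 kg/m³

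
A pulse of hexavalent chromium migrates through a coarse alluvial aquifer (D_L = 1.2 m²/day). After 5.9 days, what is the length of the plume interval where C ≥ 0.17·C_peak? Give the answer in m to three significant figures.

The plume is Gaussian with σ = √(2Dt) = √(2 × 1.2 × 5.9) = 3.763 m.
C/C_peak = exp(−Δx²/(2σ²)) = 0.17 ⇒ Δx = σ·√(−2 ln 0.17) = 3.763 × 1.883 = 7.086 m.
Width = 2Δx = 14.2 m.

14.2 m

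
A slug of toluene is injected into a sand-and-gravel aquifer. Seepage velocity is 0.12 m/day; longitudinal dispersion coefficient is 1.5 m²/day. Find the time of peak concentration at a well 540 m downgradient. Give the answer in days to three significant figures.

4400 days

For the 1D instantaneous-source solution, setting ∂C/∂t = 0 at fixed x gives v²t² + 2Dt − x² = 0, so t = (√(D² + v²x²) − D)/v².
√(D² + v²x²) = √(1.5² + 0.12² × 540²) = 64.82; v² = 0.0144.
t = (64.82 − 1.5)/0.0144 = 4400 days (vs. the pure-advection estimate x/v = 4500 d).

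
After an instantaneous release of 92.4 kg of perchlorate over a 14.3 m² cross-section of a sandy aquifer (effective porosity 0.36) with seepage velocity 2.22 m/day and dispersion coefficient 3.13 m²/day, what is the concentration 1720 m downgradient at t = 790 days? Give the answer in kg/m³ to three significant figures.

0.0907 kg/m³

For an instantaneous plane source, C(x,t) = M/(n_e·A·√(4πDt)) · exp(−(x−vt)²/(4Dt)), with n_e·A the pore (flow) area.
Plume center vt = 2.22 × 790 = 1753.8 m, so the well at 1720 m is 33.8 m upgradient of the peak.
√(4πDt) = 176.3 m, giving peak height M/(n_e·A·√(4πDt)) = 92.4/(0.36 × 14.3 × 176.3) = 0.1018 kg/m³.
(x−vt)²/(4Dt) = (-33.8)²/(4 × 3.13 × 790) = 0.1155; exp(−0.1155) = 0.8909.
C = 0.1018 × 0.8909 = 0.0907 kg/m³.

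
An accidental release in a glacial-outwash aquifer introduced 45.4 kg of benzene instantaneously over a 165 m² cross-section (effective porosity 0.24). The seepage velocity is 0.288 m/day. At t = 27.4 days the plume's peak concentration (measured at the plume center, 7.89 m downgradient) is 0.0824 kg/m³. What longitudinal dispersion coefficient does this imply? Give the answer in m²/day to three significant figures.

0.562 m²/day

At the plume center C_max = M/(n_e·A·√(4πDt)), so D = M²/(4πt·(n_e·A·C_max)²).
n_e·A·C_max = 0.24 × 165 × 0.0824 = 3.263 kg/m.
D = 45.4²/(4π × 27.4 × 3.263²) = 0.562 m²/day.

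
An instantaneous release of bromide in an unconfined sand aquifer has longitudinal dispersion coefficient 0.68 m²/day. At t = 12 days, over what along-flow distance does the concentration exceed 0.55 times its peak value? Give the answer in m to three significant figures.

The plume is Gaussian with σ = √(2Dt) = √(2 × 0.68 × 12) = 4.040 m.
C/C_peak = exp(−Δx²/(2σ²)) = 0.55 ⇒ Δx = σ·√(−2 ln 0.55) = 4.040 × 1.093 = 4.416 m.
Width = 2Δx = 8.83 m.

8.83 m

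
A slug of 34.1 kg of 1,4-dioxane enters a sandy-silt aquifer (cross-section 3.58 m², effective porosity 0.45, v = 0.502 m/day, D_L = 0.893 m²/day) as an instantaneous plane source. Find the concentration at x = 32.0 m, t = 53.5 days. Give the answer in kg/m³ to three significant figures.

For an instantaneous plane source, C(x,t) = M/(n_e·A·√(4πDt)) · exp(−(x−vt)²/(4Dt)), with n_e·A the pore (flow) area.
Plume center vt = 0.502 × 53.5 = 26.857 m, so the well at 32.0 m is 5.143 m downgradient of the peak.
√(4πDt) = 24.50 m, giving peak height M/(n_e·A·√(4πDt)) = 34.1/(0.45 × 3.58 × 24.50) = 0.8640 kg/m³.
(x−vt)²/(4Dt) = (5.143)²/(4 × 0.893 × 53.5) = 0.1384; exp(−0.1384) = 0.8708.
C = 0.8640 × 0.8708 = 0.752 kg/m³.

0.752 kg/m³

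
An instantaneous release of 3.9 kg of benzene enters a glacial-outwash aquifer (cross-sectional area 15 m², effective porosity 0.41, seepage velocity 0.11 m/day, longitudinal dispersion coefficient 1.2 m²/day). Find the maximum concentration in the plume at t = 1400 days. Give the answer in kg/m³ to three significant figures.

The peak of an instantaneous 1D plume sits at x = vt; there the Gaussian factor is 1 and C_max = M/(n_e·A·√(4πDt)), where n_e·A is the pore area the mass is dissolved in.
√(4πDt) = √(4π × 1.2 × 1400) = 145.3 m, so C_max = 3.9/(0.41 × 15 × 145.3) = 0.00436 kg/m³.

0.00436 kg/m³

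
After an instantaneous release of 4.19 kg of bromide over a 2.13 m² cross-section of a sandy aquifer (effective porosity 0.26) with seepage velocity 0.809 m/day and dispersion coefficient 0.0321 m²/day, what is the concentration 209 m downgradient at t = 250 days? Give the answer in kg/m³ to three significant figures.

0.182 kg/m³

For an instantaneous plane source, C(x,t) = M/(n_e·A·√(4πDt)) · exp(−(x−vt)²/(4Dt)), with n_e·A the pore (flow) area.
Plume center vt = 0.809 × 250 = 202.25 m, so the well at 209 m is 6.75 m downgradient of the peak.
√(4πDt) = 10.04 m, giving peak height M/(n_e·A·√(4πDt)) = 4.19/(0.26 × 2.13 × 10.04) = 0.7536 kg/m³.
(x−vt)²/(4Dt) = (6.75)²/(4 × 0.0321 × 250) = 1.419; exp(−1.419) = 0.2420.
C = 0.7536 × 0.2420 = 0.182 kg/m³.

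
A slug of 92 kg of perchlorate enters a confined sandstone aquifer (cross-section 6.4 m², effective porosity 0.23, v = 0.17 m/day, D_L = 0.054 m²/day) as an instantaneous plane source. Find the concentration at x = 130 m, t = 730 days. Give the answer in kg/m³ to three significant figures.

For an instantaneous plane source, C(x,t) = M/(n_e·A·√(4πDt)) · exp(−(x−vt)²/(4Dt)), with n_e·A the pore (flow) area.
Plume center vt = 0.17 × 730 = 124.1 m, so the well at 130 m is 5.9 m downgradient of the peak.
√(4πDt) = 22.26 m, giving peak height M/(n_e·A·√(4πDt)) = 92/(0.23 × 6.4 × 22.26) = 2.808 kg/m³.
(x−vt)²/(4Dt) = (5.9)²/(4 × 0.054 × 730) = 0.2208; exp(−0.2208) = 0.8019.
C = 2.808 × 0.8019 = 2.25 kg/m³.

2.25 kg/m³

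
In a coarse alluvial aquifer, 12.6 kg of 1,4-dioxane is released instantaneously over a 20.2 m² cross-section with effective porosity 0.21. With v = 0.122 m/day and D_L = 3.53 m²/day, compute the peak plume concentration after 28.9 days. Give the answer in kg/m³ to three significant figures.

The peak of an instantaneous 1D plume sits at x = vt; there the Gaussian factor is 1 and C_max = M/(n_e·A·√(4πDt)), where n_e·A is the pore area the mass is dissolved in.
√(4πDt) = √(4π × 3.53 × 28.9) = 35.80 m, so C_max = 12.6/(0.21 × 20.2 × 35.80) = 0.0830 kg/m³.

0.0830 kg/m³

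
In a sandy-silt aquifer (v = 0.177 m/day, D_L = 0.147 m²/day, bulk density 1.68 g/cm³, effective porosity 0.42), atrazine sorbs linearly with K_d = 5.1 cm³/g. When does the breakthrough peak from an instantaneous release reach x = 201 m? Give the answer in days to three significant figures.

Retardation factor R = 1 + ρ_b·K_d/n = 1 + 1.68 × 5.1/0.42 = 21.40.
Sorption retards both mechanisms: v_R = v/R = 0.008271 m/day, D_R = D/R = 0.006869 m²/day.
Peak time from v_R²t² + 2D_R t − x² = 0: t = (√(D_R² + v_R²x²) − D_R)/v_R².
√(D_R² + v_R²x²) = √(0.006869² + 0.008271² × 201²) = 1.662; v_R² = 6.841e-05.
t = (1.662 − 0.006869)/6.841e-05 = 24200 days.

24200 days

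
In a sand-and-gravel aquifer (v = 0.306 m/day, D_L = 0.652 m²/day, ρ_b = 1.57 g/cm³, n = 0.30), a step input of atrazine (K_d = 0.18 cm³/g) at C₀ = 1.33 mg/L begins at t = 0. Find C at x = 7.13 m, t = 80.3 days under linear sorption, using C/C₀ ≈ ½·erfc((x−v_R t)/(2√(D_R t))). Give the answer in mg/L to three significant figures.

1.03 mg/L

Retardation factor R = 1 + ρ_b·K_d/n = 1 + 1.57 × 0.18/0.30 = 1.942.
Sorption retards both mechanisms: v_R = v/R = 0.1576 m/day, D_R = D/R = 0.3357 m²/day.
v_R·t = 0.1576 × 80.3 = 12.65528 m; 2√(D_R t) = 10.38 m; argument = (7.13 − 12.65528)/10.38 = -0.5323.
C = C₀ × ½·erfc(-0.5323) = 1.33 × 0.7742 = 1.03 mg/L.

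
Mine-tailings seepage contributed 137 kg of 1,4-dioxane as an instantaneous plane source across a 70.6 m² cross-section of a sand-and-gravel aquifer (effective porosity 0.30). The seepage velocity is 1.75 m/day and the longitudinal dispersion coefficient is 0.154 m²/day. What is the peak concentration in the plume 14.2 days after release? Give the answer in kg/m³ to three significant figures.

1.23 kg/m³

The peak of an instantaneous 1D plume sits at x = vt; there the Gaussian factor is 1 and C_max = M/(n_e·A·√(4πDt)), where n_e·A is the pore area the mass is dissolved in.
√(4πDt) = √(4π × 0.154 × 14.2) = 5.242 m, so C_max = 137/(0.30 × 70.6 × 5.242) = 1.23 kg/m³.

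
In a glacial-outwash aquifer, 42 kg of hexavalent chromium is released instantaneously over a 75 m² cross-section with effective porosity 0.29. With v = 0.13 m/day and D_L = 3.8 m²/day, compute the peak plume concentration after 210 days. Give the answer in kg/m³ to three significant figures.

0.0193 kg/m³

The peak of an instantaneous 1D plume sits at x = vt; there the Gaussian factor is 1 and C_max = M/(n_e·A·√(4πDt)), where n_e·A is the pore area the mass is dissolved in.
√(4πDt) = √(4π × 3.8 × 210) = 100.1 m, so C_max = 42/(0.29 × 75 × 100.1) = 0.0193 kg/m³.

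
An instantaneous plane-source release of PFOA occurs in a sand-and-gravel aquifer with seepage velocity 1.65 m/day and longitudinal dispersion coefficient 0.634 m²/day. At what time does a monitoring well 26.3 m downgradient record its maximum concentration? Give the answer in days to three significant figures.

15.7 days

For the 1D instantaneous-source solution, setting ∂C/∂t = 0 at fixed x gives v²t² + 2Dt − x² = 0, so t = (√(D² + v²x²) − D)/v².
√(D² + v²x²) = √(0.634² + 1.65² × 26.3²) = 43.40; v² = 2.7225.
t = (43.40 − 0.634)/2.7225 = 15.7 days (vs. the pure-advection estimate x/v = 15.9 d).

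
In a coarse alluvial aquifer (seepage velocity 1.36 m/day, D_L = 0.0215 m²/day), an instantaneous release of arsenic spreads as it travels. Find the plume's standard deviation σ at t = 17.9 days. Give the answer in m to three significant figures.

Dispersive spreading gives a Gaussian with σ² = 2Dt; advection only shifts the center.
σ = √(2 × 0.0215 × 17.9) = 0.877 m.

0.877 m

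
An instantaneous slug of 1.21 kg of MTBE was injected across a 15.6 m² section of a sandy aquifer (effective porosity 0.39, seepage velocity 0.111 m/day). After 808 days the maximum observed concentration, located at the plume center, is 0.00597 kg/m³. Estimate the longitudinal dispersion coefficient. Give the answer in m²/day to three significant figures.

0.109 m²/day

At the plume center C_max = M/(n_e·A·√(4πDt)), so D = M²/(4πt·(n_e·A·C_max)²).
n_e·A·C_max = 0.39 × 15.6 × 0.00597 = 0.03632 kg/m.
D = 1.21²/(4π × 808 × 0.03632²) = 0.109 m²/day.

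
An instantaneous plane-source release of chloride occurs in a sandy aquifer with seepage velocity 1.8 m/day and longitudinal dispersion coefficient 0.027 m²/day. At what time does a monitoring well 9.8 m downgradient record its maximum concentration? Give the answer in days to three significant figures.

For the 1D instantaneous-source solution, setting ∂C/∂t = 0 at fixed x gives v²t² + 2Dt − x² = 0, so t = (√(D² + v²x²) − D)/v².
√(D² + v²x²) = √(0.027² + 1.8² × 9.8²) = 17.64; v² = 3.24.
t = (17.64 − 0.027)/3.24 = 5.44 days (vs. the pure-advection estimate x/v = 5.44 d).

5.44 days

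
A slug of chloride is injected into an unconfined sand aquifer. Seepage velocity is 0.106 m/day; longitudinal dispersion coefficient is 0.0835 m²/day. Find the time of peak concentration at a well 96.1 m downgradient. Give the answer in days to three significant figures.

899 days

For the 1D instantaneous-source solution, setting ∂C/∂t = 0 at fixed x gives v²t² + 2Dt − x² = 0, so t = (√(D² + v²x²) − D)/v².
√(D² + v²x²) = √(0.0835² + 0.106² × 96.1²) = 10.19; v² = 0.011236.
t = (10.19 − 0.0835)/0.011236 = 899 days (vs. the pure-advection estimate x/v = 907 d).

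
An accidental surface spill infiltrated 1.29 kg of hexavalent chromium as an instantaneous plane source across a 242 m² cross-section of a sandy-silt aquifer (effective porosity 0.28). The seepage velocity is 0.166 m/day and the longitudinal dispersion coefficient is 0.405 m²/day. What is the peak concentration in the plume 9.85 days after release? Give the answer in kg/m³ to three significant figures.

The peak of an instantaneous 1D plume sits at x = vt; there the Gaussian factor is 1 and C_max = M/(n_e·A·√(4πDt)), where n_e·A is the pore area the mass is dissolved in.
√(4πDt) = √(4π × 0.405 × 9.85) = 7.080 m, so C_max = 1.29/(0.28 × 242 × 7.080) = 0.00269 kg/m³.

0.00269 kg/m³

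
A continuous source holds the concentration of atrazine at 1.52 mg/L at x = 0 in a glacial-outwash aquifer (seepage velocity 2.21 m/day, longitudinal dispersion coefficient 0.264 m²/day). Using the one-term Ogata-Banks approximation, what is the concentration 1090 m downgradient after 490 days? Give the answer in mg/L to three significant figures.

For a continuous step input, C/C₀ ≈ ½·erfc((x−vt)/(2√(Dt))).
vt = 2.21 × 490 = 1082.9 m and 2√(Dt) = 2√(0.264 × 490) = 22.75 m.
Argument (x−vt)/(2√(Dt)) = (1090 − 1082.9)/22.75 = 0.3121; ½·erfc(0.3121) = 0.3295.
C = 1.52 × 0.3295 = 0.501 mg/L.

0.501 mg/L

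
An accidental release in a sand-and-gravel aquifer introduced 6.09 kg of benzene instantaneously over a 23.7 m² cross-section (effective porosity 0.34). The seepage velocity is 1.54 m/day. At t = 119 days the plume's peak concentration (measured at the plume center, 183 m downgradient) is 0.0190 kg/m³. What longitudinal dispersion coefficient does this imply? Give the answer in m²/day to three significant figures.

1.06 m²/day

At the plume center C_max = M/(n_e·A·√(4πDt)), so D = M²/(4πt·(n_e·A·C_max)²).
n_e·A·C_max = 0.34 × 23.7 × 0.0190 = 0.1531 kg/m.
D = 6.09²/(4π × 119 × 0.1531²) = 1.06 m²/day.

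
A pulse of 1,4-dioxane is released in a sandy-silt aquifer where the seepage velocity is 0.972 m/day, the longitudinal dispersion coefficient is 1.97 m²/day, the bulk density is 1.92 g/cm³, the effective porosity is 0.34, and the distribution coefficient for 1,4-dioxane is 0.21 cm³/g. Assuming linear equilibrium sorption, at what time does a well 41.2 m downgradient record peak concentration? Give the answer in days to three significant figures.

88.2 days

Retardation factor R = 1 + ρ_b·K_d/n = 1 + 1.92 × 0.21/0.34 = 2.186.
Sorption retards both mechanisms: v_R = v/R = 0.4446 m/day, D_R = D/R = 0.9012 m²/day.
Peak time from v_R²t² + 2D_R t − x² = 0: t = (√(D_R² + v_R²x²) − D_R)/v_R².
√(D_R² + v_R²x²) = √(0.9012² + 0.4446² × 41.2²) = 18.34; v_R² = 0.1977.
t = (18.34 − 0.9012)/0.1977 = 88.2 days.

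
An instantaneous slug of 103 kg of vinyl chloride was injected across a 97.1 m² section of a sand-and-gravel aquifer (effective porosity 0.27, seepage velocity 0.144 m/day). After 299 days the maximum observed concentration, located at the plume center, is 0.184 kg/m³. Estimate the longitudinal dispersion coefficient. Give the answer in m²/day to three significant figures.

At the plume center C_max = M/(n_e·A·√(4πDt)), so D = M²/(4πt·(n_e·A·C_max)²).
n_e·A·C_max = 0.27 × 97.1 × 0.184 = 4.824 kg/m.
D = 103²/(4π × 299 × 4.824²) = 0.121 m²/day.

0.121 m²/day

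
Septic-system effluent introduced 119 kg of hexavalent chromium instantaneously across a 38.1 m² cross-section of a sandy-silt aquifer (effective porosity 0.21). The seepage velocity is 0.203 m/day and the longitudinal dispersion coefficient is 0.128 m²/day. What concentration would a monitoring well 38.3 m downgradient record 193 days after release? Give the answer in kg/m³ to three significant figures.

0.838 kg/m³

For an instantaneous plane source, C(x,t) = M/(n_e·A·√(4πDt)) · exp(−(x−vt)²/(4Dt)), with n_e·A the pore (flow) area.
Plume center vt = 0.203 × 193 = 39.179 m, so the well at 38.3 m is 0.879 m upgradient of the peak.
√(4πDt) = 17.62 m, giving peak height M/(n_e·A·√(4πDt)) = 119/(0.21 × 38.1 × 17.62) = 0.8441 kg/m³.
(x−vt)²/(4Dt) = (-0.879)²/(4 × 0.128 × 193) = 0.007819; exp(−0.007819) = 0.9922.
C = 0.8441 × 0.9922 = 0.838 kg/m³.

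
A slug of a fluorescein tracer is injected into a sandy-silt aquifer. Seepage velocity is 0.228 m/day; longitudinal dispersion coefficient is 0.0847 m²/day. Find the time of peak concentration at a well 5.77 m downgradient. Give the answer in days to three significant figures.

For the 1D instantaneous-source solution, setting ∂C/∂t = 0 at fixed x gives v²t² + 2Dt − x² = 0, so t = (√(D² + v²x²) − D)/v².
√(D² + v²x²) = √(0.0847² + 0.228² × 5.77²) = 1.318; v² = 0.051984.
t = (1.318 − 0.0847)/0.051984 = 23.7 days (vs. the pure-advection estimate x/v = 25.3 d).

23.7 days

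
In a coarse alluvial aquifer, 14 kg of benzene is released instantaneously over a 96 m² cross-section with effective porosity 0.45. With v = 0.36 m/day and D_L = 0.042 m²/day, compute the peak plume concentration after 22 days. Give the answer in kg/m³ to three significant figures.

0.0951 kg/m³

The peak of an instantaneous 1D plume sits at x = vt; there the Gaussian factor is 1 and C_max = M/(n_e·A·√(4πDt)), where n_e·A is the pore area the mass is dissolved in.
√(4πDt) = √(4π × 0.042 × 22) = 3.408 m, so C_max = 14/(0.45 × 96 × 3.408) = 0.0951 kg/m³.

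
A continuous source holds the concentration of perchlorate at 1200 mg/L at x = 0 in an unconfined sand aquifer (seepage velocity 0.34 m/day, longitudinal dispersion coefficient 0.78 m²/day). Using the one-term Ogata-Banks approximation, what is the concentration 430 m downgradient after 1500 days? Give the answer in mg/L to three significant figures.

For a continuous step input, C/C₀ ≈ ½·erfc((x−vt)/(2√(Dt))).
vt = 0.34 × 1500 = 510 m and 2√(Dt) = 2√(0.78 × 1500) = 68.41 m.
Argument (x−vt)/(2√(Dt)) = (430 − 510)/68.41 = -1.169; ½·erfc(-1.169) = 0.9509.
C = 1200 × 0.9509 = 1140 mg/L.

1140 mg/L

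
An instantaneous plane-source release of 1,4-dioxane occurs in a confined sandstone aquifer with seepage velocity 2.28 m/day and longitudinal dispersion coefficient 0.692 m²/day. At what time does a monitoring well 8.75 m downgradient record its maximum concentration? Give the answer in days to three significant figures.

3.71 days

For the 1D instantaneous-source solution, setting ∂C/∂t = 0 at fixed x gives v²t² + 2Dt − x² = 0, so t = (√(D² + v²x²) − D)/v².
√(D² + v²x²) = √(0.692² + 2.28² × 8.75²) = 19.96; v² = 5.1984.
t = (19.96 − 0.692)/5.1984 = 3.71 days (vs. the pure-advection estimate x/v = 3.84 d).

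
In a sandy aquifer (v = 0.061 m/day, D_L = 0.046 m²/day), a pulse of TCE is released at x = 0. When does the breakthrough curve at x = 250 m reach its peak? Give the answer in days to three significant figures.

4090 days

For the 1D instantaneous-source solution, setting ∂C/∂t = 0 at fixed x gives v²t² + 2Dt − x² = 0, so t = (√(D² + v²x²) − D)/v².
√(D² + v²x²) = √(0.046² + 0.061² × 250²) = 15.25; v² = 0.003721.
t = (15.25 − 0.046)/0.003721 = 4090 days (vs. the pure-advection estimate x/v = 4100 d).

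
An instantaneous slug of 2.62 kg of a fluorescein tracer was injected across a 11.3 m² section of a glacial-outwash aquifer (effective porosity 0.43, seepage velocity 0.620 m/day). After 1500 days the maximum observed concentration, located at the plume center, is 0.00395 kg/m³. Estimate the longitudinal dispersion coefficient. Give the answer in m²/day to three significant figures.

0.989 m²/day

At the plume center C_max = M/(n_e·A·√(4πDt)), so D = M²/(4πt·(n_e·A·C_max)²).
n_e·A·C_max = 0.43 × 11.3 × 0.00395 = 0.01919 kg/m.
D = 2.62²/(4π × 1500 × 0.01919²) = 0.989 m²/day.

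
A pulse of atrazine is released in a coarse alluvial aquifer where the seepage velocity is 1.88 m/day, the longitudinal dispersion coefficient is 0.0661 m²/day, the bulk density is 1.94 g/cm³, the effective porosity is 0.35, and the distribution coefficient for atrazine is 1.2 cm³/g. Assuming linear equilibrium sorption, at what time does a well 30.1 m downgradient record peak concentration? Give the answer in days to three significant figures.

Retardation factor R = 1 + ρ_b·K_d/n = 1 + 1.94 × 1.2/0.35 = 7.651.
Sorption retards both mechanisms: v_R = v/R = 0.2457 m/day, D_R = D/R = 0.008639 m²/day.
Peak time from v_R²t² + 2D_R t − x² = 0: t = (√(D_R² + v_R²x²) − D_R)/v_R².
√(D_R² + v_R²x²) = √(0.008639² + 0.2457² × 30.1²) = 7.396; v_R² = 0.06037.
t = (7.396 − 0.008639)/0.06037 = 122 days.

122 days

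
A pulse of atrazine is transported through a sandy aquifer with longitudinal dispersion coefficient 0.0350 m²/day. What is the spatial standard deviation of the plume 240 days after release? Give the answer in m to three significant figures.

4.10 m

Dispersive spreading gives a Gaussian with σ² = 2Dt; advection only shifts the center.
σ = √(2 × 0.0350 × 240) = 4.10 m.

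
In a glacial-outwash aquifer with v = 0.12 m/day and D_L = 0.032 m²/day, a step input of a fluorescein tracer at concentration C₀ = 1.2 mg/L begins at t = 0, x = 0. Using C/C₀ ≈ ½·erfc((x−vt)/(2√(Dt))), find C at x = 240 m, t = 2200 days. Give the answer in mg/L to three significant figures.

For a continuous step input, C/C₀ ≈ ½·erfc((x−vt)/(2√(Dt))).
vt = 0.12 × 2200 = 264 m and 2√(Dt) = 2√(0.032 × 2200) = 16.78 m.
Argument (x−vt)/(2√(Dt)) = (240 − 264)/16.78 = -1.430; ½·erfc(-1.430) = 0.9784.
C = 1.2 × 0.9784 = 1.17 mg/L.

1.17 mg/L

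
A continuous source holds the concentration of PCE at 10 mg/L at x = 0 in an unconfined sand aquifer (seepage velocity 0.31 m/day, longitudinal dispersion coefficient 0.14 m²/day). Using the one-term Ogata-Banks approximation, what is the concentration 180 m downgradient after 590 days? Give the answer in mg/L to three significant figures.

5.89 mg/L

For a continuous step input, C/C₀ ≈ ½·erfc((x−vt)/(2√(Dt))).
vt = 0.31 × 590 = 182.9 m and 2√(Dt) = 2√(0.14 × 590) = 18.18 m.
Argument (x−vt)/(2√(Dt)) = (180 − 182.9)/18.18 = -0.1595; ½·erfc(-0.1595) = 0.5892.
C = 10 × 0.5892 = 5.89 mg/L.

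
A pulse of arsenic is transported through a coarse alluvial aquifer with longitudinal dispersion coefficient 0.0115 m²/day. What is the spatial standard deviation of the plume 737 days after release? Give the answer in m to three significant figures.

4.12 m

Dispersive spreading gives a Gaussian with σ² = 2Dt; advection only shifts the center.
σ = √(2 × 0.0115 × 737) = 4.12 m.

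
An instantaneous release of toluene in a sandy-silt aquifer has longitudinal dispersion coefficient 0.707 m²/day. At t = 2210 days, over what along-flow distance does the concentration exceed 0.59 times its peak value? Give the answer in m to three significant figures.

The plume is Gaussian with σ = √(2Dt) = √(2 × 0.707 × 2210) = 55.90 m.
C/C_peak = exp(−Δx²/(2σ²)) = 0.59 ⇒ Δx = σ·√(−2 ln 0.59) = 55.90 × 1.027 = 57.41 m.
Width = 2Δx = 115 m.

115 m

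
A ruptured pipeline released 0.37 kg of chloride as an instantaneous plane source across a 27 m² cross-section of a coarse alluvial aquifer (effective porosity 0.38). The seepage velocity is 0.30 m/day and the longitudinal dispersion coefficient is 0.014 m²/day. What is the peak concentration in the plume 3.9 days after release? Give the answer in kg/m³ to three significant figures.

0.0435 kg/m³

The peak of an instantaneous 1D plume sits at x = vt; there the Gaussian factor is 1 and C_max = M/(n_e·A·√(4πDt)), where n_e·A is the pore area the mass is dissolved in.
√(4πDt) = √(4π × 0.014 × 3.9) = 0.8283 m, so C_max = 0.37/(0.38 × 27 × 0.8283) = 0.0435 kg/m³.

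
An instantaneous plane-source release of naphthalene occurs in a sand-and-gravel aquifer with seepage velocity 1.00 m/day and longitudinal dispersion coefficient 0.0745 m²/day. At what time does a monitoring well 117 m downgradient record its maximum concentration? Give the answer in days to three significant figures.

For the 1D instantaneous-source solution, setting ∂C/∂t = 0 at fixed x gives v²t² + 2Dt − x² = 0, so t = (√(D² + v²x²) − D)/v².
√(D² + v²x²) = √(0.0745² + 1.00² × 117²) = 117.0; v² = 1.
t = (117.0 − 0.0745)/1 = 117 days (vs. the pure-advection estimate x/v = 117 d).

117 days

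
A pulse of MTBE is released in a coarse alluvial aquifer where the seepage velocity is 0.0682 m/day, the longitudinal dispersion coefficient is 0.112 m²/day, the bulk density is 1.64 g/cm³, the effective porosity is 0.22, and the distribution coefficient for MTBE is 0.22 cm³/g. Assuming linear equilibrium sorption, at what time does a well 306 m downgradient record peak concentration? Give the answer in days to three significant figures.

Retardation factor R = 1 + ρ_b·K_d/n = 1 + 1.64 × 0.22/0.22 = 2.640.
Sorption retards both mechanisms: v_R = v/R = 0.02583 m/day, D_R = D/R = 0.04242 m²/day.
Peak time from v_R²t² + 2D_R t − x² = 0: t = (√(D_R² + v_R²x²) − D_R)/v_R².
√(D_R² + v_R²x²) = √(0.04242² + 0.02583² × 306²) = 7.904; v_R² = 0.0006672.
t = (7.904 − 0.04242)/0.0006672 = 11800 days.

11800 days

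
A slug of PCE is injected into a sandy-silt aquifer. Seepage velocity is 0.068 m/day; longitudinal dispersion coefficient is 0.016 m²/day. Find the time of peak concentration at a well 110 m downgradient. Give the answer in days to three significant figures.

For the 1D instantaneous-source solution, setting ∂C/∂t = 0 at fixed x gives v²t² + 2Dt − x² = 0, so t = (√(D² + v²x²) − D)/v².
√(D² + v²x²) = √(0.016² + 0.068² × 110²) = 7.480; v² = 0.004624.
t = (7.480 − 0.016)/0.004624 = 1610 days (vs. the pure-advection estimate x/v = 1620 d).

1610 days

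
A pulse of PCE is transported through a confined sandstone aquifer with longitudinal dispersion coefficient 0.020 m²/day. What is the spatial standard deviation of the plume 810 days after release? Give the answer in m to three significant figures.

5.69 m

Dispersive spreading gives a Gaussian with σ² = 2Dt; advection only shifts the center.
σ = √(2 × 0.020 × 810) = 5.69 m.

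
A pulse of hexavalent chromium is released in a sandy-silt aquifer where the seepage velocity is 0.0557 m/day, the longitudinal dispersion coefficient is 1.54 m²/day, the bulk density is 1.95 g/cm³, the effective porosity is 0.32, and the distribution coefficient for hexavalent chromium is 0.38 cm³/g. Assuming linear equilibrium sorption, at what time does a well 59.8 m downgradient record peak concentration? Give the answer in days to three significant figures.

2280 days

Retardation factor R = 1 + ρ_b·K_d/n = 1 + 1.95 × 0.38/0.32 = 3.316.
Sorption retards both mechanisms: v_R = v/R = 0.01680 m/day, D_R = D/R = 0.4644 m²/day.
Peak time from v_R²t² + 2D_R t − x² = 0: t = (√(D_R² + v_R²x²) − D_R)/v_R².
√(D_R² + v_R²x²) = √(0.4644² + 0.01680² × 59.8²) = 1.107; v_R² = 0.0002822.
t = (1.107 − 0.4644)/0.0002822 = 2280 days.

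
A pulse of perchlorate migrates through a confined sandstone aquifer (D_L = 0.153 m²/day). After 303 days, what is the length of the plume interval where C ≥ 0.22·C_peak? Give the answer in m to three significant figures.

The plume is Gaussian with σ = √(2Dt) = √(2 × 0.153 × 303) = 9.629 m.
C/C_peak = exp(−Δx²/(2σ²)) = 0.22 ⇒ Δx = σ·√(−2 ln 0.22) = 9.629 × 1.740 = 16.75 m.
Width = 2Δx = 33.5 m.

33.5 m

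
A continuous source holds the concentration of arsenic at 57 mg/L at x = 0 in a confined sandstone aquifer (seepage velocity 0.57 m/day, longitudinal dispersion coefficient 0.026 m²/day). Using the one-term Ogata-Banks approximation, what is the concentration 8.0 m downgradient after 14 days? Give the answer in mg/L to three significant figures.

For a continuous step input, C/C₀ ≈ ½·erfc((x−vt)/(2√(Dt))).
vt = 0.57 × 14 = 7.98 m and 2√(Dt) = 2√(0.026 × 14) = 1.207 m.
Argument (x−vt)/(2√(Dt)) = (8.0 − 7.98)/1.207 = 0.01657; ½·erfc(0.01657) = 0.4907.
C = 57 × 0.4907 = 28.0 mg/L.

28.0 mg/L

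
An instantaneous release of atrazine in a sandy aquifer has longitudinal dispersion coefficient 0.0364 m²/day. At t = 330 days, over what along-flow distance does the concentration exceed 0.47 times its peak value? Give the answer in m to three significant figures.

The plume is Gaussian with σ = √(2Dt) = √(2 × 0.0364 × 330) = 4.901 m.
C/C_peak = exp(−Δx²/(2σ²)) = 0.47 ⇒ Δx = σ·√(−2 ln 0.47) = 4.901 × 1.229 = 6.023 m.
Width = 2Δx = 12.0 m.

12.0 m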